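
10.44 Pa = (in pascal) 10.44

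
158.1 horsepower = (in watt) 1.179e+05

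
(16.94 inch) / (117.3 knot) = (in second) 0.00713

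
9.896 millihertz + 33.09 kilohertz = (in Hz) 3.309e+04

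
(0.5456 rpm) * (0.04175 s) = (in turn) 0.0003796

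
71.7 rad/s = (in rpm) 684.7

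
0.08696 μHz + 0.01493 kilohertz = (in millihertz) 1.493e+04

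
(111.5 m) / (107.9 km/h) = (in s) 3.72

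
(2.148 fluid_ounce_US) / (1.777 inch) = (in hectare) 1.407e-07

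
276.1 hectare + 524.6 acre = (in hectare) 488.4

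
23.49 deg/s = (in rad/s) 0.41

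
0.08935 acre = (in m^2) 361.6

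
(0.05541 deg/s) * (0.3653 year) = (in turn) 1773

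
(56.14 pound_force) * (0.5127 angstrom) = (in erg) 0.128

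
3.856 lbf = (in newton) 17.15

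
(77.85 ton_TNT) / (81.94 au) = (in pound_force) 0.005974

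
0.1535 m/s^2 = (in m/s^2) 0.1535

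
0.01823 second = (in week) 3.014e-08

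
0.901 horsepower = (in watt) 671.9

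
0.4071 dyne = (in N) 4.071e-06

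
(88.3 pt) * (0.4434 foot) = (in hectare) 4.21e-07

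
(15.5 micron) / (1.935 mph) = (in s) 1.792e-05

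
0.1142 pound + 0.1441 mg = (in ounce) 1.827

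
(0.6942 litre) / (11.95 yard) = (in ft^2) 0.0006838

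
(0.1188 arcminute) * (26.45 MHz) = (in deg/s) 5.237e+04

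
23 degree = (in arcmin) 1380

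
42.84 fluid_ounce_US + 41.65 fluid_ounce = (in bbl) 0.01572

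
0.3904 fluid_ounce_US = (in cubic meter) 1.155e-05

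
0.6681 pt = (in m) 0.0002357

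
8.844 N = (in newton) 8.844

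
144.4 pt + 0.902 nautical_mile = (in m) 1671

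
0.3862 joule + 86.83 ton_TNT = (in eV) 2.268e+30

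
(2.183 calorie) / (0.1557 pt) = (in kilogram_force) 1.696e+04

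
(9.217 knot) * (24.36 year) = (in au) 0.02435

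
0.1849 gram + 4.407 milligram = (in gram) 0.1893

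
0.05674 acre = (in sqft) 2472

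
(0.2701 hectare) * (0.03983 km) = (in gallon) 2.842e+07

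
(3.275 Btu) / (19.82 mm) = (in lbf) 3.919e+04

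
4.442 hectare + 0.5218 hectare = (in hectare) 4.964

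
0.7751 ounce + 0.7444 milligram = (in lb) 0.04845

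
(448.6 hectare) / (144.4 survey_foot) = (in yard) 1.115e+05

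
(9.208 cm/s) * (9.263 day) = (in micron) 7.369e+10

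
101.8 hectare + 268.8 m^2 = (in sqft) 1.096e+07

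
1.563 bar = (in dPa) 1.563e+06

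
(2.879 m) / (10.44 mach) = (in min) 1.35e-05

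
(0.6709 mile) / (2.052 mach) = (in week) 2.555e-06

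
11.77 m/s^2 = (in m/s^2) 11.77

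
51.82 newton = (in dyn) 5.182e+06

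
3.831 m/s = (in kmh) 13.79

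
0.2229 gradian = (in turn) 0.0005573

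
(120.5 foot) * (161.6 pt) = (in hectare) 0.0002094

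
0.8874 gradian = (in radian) 0.01394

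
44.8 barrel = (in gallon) 1882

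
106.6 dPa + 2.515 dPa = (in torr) 0.08184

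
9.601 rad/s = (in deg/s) 550.1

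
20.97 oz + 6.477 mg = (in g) 594.5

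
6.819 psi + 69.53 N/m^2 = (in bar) 0.4708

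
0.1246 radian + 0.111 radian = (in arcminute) 809.9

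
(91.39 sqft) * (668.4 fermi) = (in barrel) 3.569e-11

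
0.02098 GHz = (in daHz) 2.098e+06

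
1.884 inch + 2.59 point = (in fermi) 4.877e+13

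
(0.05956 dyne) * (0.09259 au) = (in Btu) 7.819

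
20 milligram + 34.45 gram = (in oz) 1.216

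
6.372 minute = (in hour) 0.1062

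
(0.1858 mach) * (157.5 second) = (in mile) 6.191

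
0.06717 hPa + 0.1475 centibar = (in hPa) 1.542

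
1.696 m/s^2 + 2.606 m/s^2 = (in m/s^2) 4.302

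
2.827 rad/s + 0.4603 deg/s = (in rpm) 27.07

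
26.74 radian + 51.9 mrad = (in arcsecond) 5.526e+06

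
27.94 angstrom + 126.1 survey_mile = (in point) 5.753e+08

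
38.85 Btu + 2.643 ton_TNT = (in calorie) 2.643e+09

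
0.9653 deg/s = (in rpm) 0.1609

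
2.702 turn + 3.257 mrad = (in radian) 16.98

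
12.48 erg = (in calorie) 2.983e-07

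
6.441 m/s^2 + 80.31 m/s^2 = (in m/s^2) 86.75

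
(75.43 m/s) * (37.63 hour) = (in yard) 1.117e+07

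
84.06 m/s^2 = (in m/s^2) 84.06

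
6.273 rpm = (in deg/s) 37.64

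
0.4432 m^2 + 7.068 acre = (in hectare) 2.86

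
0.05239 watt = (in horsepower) 7.026e-05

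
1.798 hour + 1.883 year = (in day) 687.4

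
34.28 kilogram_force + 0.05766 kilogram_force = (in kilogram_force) 34.34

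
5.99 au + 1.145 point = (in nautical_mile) 4.839e+08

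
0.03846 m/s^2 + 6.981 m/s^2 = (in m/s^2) 7.019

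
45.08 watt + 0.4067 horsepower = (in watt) 348.4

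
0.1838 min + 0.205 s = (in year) 3.562e-07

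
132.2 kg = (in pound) 291.5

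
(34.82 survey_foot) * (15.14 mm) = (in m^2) 0.1607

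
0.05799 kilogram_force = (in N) 0.5687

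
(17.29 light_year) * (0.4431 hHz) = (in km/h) 2.609e+19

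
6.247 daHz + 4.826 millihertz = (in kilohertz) 0.06247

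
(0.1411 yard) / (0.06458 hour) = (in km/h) 0.001998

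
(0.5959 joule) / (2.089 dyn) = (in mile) 17.72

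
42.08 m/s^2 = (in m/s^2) 42.08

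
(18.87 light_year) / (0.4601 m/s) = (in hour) 1.078e+14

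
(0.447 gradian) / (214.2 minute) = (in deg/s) 3.13e-05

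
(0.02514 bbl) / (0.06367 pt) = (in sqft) 1915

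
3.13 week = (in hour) 525.8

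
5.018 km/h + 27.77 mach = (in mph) 2.115e+04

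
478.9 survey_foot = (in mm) 1.46e+05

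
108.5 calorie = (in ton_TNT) 1.085e-07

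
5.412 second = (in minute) 0.0902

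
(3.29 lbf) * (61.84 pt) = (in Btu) 0.0003026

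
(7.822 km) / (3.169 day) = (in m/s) 0.02857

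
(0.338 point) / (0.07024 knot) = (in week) 5.456e-09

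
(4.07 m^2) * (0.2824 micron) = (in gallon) 0.0003036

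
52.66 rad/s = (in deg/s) 3017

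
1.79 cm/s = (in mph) 0.04004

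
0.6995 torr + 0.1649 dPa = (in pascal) 93.28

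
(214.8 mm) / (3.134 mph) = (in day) 1.774e-06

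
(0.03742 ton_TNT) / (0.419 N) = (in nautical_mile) 2.018e+05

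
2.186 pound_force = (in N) 9.724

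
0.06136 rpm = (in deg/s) 0.3682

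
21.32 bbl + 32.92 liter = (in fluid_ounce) 1.157e+05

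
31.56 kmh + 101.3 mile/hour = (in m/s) 54.05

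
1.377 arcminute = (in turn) 6.375e-05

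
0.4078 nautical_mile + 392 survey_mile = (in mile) 392.5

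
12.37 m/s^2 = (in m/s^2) 12.37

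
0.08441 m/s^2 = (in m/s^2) 0.08441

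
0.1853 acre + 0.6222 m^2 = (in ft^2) 8078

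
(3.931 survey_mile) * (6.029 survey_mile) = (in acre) 1.517e+04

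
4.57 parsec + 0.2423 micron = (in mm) 1.41e+20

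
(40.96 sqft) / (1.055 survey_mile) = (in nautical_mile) 1.21e-06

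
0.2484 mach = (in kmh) 304.5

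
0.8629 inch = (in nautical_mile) 1.183e-05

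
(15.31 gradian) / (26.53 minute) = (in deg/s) 0.008656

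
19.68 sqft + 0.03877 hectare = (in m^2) 389.5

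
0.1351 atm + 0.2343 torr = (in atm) 0.1354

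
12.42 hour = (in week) 0.07393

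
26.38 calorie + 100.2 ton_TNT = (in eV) 2.617e+30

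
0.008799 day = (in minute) 12.67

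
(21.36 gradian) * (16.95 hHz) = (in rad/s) 568.7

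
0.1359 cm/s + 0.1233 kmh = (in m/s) 0.03561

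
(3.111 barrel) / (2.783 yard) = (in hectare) 1.944e-05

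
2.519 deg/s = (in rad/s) 0.04396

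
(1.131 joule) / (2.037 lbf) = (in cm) 12.48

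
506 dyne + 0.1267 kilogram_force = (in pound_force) 0.2805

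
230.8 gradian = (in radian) 3.625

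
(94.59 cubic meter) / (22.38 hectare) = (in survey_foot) 0.001387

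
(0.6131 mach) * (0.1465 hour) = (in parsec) 3.568e-12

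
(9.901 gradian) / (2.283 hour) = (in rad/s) 1.892e-05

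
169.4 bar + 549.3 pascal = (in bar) 169.4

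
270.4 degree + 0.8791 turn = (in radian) 10.24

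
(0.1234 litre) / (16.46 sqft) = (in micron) 80.7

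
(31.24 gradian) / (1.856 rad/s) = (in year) 8.384e-09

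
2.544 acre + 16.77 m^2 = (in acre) 2.548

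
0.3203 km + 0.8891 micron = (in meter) 320.3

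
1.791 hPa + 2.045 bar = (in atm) 2.02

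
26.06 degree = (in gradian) 28.96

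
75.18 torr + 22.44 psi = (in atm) 1.626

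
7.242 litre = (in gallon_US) 1.913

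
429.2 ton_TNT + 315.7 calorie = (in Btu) 1.702e+09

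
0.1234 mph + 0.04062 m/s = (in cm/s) 9.578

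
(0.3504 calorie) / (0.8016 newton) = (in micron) 1.829e+06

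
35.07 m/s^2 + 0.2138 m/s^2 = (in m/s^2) 35.28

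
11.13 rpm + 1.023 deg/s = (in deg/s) 67.8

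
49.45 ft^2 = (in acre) 0.001135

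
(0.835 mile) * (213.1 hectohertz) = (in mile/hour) 6.406e+07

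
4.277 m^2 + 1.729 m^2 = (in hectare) 0.0006006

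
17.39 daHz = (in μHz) 1.739e+08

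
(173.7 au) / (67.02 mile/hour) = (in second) 8.673e+11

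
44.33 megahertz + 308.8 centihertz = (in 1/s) 4.433e+07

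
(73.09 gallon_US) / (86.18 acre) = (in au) 5.303e-18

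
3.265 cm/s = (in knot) 0.06347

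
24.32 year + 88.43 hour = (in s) 7.673e+08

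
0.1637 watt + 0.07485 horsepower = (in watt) 55.98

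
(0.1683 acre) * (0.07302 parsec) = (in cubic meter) 1.535e+18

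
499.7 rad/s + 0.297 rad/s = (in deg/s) 2.865e+04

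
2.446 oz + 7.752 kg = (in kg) 7.821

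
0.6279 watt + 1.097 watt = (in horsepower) 0.002313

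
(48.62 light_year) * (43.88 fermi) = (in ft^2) 2.173e+05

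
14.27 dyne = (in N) 0.0001427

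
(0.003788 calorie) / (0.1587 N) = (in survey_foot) 0.3276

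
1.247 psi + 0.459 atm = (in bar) 0.5511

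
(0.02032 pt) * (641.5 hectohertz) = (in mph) 1.029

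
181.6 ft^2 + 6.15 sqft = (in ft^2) 187.7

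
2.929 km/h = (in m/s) 0.8136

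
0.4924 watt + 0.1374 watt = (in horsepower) 0.0008446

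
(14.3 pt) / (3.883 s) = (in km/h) 0.004677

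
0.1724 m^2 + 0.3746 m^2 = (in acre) 0.0001352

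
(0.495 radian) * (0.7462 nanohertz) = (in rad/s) 3.694e-10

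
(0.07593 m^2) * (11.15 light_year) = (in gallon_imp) 1.762e+18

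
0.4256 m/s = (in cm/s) 42.56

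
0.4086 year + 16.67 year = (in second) 5.386e+08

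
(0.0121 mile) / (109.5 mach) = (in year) 1.656e-11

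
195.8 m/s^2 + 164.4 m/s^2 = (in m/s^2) 360.2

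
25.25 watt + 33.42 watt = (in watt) 58.67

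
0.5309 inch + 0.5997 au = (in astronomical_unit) 0.5997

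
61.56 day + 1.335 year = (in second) 4.742e+07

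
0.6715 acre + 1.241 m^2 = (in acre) 0.6718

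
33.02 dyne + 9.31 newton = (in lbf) 2.093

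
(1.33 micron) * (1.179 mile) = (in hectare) 2.524e-07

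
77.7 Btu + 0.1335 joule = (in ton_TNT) 1.959e-05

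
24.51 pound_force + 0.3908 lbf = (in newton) 110.8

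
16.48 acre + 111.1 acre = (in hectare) 51.63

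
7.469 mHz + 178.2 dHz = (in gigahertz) 1.783e-08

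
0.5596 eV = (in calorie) 2.143e-20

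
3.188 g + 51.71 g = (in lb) 0.121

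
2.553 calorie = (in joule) 10.68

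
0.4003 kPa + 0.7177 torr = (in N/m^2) 496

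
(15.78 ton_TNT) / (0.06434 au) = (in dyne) 6.859e+05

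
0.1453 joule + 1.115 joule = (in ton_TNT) 3.012e-10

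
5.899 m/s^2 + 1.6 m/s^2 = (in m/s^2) 7.499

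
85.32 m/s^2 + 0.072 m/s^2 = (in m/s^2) 85.39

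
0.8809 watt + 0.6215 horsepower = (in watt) 464.3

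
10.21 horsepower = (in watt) 7614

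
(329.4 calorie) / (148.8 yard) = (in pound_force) 2.277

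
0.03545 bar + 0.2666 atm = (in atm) 0.3016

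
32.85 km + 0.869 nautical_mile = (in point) 9.768e+07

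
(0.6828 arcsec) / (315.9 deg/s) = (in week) 9.927e-13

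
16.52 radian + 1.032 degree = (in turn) 2.632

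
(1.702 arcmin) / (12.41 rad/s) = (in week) 6.596e-11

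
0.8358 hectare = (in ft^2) 8.996e+04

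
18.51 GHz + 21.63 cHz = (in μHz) 1.851e+16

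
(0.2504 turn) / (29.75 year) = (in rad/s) 1.677e-09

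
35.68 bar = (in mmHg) 2.676e+04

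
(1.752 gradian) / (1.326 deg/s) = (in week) 1.966e-06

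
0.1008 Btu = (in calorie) 25.42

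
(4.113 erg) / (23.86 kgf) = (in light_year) 1.858e-25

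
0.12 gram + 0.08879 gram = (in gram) 0.2088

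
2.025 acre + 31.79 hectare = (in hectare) 32.61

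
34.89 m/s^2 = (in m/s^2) 34.89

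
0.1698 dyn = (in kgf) 1.731e-07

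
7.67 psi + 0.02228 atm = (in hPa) 551.4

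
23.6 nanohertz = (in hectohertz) 2.36e-10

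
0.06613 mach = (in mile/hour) 50.37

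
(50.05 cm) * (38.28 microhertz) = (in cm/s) 0.001916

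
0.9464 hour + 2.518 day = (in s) 2.21e+05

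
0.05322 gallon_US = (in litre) 0.2015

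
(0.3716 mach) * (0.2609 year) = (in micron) 1.041e+15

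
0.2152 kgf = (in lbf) 0.4744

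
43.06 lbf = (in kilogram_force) 19.53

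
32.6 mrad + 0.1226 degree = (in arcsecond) 7166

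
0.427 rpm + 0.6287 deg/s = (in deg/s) 3.191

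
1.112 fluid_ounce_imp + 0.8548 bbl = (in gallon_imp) 29.9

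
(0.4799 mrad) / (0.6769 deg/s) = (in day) 4.701e-07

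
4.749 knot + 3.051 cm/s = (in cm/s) 247.4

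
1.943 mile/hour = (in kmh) 3.127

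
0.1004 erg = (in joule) 1.004e-08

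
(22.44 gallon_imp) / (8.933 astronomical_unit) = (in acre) 1.886e-17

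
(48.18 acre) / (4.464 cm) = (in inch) 1.72e+08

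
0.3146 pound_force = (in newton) 1.399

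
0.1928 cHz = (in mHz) 1.928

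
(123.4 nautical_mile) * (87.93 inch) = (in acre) 126.1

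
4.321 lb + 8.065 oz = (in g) 2189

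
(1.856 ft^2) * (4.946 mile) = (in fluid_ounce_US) 4.641e+07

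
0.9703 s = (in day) 1.123e-05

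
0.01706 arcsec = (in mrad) 8.271e-05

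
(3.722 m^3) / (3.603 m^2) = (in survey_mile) 0.0006419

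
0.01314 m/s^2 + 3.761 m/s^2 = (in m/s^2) 3.774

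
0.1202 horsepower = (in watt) 89.63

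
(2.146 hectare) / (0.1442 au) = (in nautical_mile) 5.372e-10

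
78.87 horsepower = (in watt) 5.881e+04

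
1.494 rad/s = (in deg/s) 85.6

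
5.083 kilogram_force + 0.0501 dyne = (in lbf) 11.21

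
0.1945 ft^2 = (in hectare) 1.807e-06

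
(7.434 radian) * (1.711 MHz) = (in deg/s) 7.288e+08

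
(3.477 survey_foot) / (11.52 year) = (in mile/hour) 6.526e-09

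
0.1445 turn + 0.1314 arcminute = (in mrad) 908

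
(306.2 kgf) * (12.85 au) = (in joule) 5.772e+15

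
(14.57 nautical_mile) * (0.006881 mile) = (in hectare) 29.88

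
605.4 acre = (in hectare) 245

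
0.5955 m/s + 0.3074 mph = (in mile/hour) 1.639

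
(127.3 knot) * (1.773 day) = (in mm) 1.003e+10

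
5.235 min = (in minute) 5.235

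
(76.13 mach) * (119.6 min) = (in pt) 5.273e+11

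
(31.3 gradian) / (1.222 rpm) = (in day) 4.447e-05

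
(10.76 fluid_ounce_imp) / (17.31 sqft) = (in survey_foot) 0.0006237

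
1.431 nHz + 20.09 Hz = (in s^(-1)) 20.09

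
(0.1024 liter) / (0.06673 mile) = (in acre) 2.356e-10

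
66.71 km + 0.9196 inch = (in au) 4.459e-07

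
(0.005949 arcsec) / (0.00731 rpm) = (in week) 6.23e-11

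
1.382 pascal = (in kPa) 0.001382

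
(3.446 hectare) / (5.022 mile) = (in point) 1.209e+04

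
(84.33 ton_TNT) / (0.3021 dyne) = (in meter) 1.168e+17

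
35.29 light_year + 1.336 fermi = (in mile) 2.075e+14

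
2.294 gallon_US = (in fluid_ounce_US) 293.6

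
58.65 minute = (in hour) 0.9775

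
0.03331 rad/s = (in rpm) 0.3181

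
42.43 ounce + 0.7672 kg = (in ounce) 69.49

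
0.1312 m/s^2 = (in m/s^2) 0.1312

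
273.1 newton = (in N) 273.1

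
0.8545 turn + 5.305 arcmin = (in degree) 307.7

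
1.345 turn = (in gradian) 538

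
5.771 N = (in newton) 5.771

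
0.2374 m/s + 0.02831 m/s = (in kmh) 0.9566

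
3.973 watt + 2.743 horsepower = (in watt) 2049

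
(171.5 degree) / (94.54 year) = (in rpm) 9.587e-09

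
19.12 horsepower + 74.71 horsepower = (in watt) 6.997e+04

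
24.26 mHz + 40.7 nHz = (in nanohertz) 2.426e+07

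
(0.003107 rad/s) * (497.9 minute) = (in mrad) 9.282e+04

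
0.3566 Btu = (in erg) 3.762e+09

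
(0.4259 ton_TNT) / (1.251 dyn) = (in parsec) 0.004616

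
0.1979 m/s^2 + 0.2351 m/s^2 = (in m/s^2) 0.433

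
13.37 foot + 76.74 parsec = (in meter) 2.368e+18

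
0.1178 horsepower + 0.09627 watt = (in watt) 87.94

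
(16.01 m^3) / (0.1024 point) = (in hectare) 44.32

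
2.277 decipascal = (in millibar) 0.002277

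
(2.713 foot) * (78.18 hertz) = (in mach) 0.1899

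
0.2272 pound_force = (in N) 1.011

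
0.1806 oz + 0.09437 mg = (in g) 5.12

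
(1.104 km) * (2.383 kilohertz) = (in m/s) 2.631e+06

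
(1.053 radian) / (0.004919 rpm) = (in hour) 0.5678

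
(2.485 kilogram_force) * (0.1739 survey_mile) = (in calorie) 1630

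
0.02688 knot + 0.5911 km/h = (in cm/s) 17.8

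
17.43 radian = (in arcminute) 5.992e+04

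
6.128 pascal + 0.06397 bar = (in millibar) 64.03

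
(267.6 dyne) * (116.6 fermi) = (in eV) 1947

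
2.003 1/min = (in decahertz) 0.003338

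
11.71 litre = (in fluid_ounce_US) 396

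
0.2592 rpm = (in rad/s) 0.02714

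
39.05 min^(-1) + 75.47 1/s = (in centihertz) 7612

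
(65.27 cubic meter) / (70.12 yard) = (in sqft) 10.96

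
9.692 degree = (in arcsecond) 3.489e+04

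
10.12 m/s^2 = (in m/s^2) 10.12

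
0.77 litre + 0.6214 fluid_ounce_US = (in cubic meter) 0.0007884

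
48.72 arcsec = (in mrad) 0.2362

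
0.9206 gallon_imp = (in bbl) 0.02632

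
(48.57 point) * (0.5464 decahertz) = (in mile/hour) 0.2094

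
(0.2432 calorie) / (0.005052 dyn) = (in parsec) 6.527e-10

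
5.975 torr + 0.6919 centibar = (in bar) 0.01489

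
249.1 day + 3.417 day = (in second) 2.182e+07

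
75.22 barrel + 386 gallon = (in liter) 1.342e+04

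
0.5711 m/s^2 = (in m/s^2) 0.5711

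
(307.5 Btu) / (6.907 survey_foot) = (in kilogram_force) 1.571e+04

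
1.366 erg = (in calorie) 3.265e-08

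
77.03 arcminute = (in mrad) 22.41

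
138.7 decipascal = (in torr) 0.104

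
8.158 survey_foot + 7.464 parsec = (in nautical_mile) 1.244e+14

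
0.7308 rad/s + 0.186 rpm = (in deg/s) 42.99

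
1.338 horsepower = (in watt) 997.7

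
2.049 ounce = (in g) 58.09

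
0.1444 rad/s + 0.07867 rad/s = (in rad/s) 0.2231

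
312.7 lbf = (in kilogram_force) 141.8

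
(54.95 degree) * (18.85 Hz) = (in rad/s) 18.08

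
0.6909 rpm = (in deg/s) 4.145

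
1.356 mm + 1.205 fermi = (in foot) 0.004449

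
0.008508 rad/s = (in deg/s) 0.4875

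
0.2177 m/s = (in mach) 0.0006394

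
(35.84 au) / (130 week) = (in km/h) 2.455e+05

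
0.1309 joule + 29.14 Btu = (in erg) 3.074e+11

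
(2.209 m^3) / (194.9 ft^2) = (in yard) 0.1334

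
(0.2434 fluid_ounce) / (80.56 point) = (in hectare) 2.533e-08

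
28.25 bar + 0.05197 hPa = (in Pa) 2.825e+06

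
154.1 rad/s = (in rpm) 1472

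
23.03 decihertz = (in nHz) 2.303e+09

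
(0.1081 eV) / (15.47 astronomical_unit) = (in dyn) 7.484e-28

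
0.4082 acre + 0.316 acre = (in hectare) 0.2931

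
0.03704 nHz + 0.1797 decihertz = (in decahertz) 0.001797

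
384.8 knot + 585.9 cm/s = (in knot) 396.2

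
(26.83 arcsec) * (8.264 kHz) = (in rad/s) 1.075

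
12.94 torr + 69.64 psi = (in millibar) 4819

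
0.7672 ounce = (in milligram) 2.175e+04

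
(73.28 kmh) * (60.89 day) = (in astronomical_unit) 0.0007158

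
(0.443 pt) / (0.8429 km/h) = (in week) 1.104e-09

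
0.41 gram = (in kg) 0.00041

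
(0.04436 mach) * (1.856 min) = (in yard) 1840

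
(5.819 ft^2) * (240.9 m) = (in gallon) 3.44e+04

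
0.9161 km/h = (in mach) 0.0007473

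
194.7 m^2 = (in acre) 0.04811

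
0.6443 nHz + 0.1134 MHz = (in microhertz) 1.134e+11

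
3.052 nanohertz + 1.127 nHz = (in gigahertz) 4.179e-18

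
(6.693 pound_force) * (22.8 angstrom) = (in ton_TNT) 1.622e-17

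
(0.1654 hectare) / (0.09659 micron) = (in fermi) 1.712e+25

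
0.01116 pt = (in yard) 4.306e-06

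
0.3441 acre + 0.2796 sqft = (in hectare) 0.1393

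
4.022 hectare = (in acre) 9.939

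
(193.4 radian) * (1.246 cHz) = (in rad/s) 2.41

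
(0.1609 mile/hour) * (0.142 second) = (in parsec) 3.31e-19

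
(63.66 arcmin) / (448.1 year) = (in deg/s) 7.508e-11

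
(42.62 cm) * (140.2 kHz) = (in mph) 1.337e+05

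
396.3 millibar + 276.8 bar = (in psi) 4020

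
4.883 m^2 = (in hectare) 0.0004883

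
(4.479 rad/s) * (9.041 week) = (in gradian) 1.559e+09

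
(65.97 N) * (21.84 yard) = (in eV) 8.223e+21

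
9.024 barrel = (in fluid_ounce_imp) 5.049e+04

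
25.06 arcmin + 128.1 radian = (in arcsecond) 2.642e+07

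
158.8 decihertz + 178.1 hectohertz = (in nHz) 1.783e+13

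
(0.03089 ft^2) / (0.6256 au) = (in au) 2.05e-25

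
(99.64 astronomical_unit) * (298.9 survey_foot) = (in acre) 3.356e+11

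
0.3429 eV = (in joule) 5.494e-20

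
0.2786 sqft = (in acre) 6.396e-06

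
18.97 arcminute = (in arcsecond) 1138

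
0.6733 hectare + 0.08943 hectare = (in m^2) 7627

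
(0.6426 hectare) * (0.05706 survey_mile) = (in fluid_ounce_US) 1.995e+10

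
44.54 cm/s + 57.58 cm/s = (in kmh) 3.676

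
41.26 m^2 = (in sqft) 444.1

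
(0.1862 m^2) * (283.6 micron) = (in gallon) 0.01395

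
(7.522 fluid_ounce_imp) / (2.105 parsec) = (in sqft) 3.542e-20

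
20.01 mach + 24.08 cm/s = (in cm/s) 6.814e+05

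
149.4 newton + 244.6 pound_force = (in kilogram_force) 126.2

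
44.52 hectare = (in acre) 110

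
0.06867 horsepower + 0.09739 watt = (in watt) 51.3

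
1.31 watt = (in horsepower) 0.001757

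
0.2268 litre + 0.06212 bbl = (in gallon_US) 2.669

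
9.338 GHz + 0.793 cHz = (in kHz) 9.338e+06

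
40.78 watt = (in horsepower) 0.05469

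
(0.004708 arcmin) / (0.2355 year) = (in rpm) 1.761e-12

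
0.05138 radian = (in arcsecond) 1.06e+04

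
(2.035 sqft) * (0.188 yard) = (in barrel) 0.2044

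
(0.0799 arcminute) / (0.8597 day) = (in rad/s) 3.129e-10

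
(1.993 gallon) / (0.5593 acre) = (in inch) 0.0001312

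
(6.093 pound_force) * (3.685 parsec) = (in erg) 3.082e+25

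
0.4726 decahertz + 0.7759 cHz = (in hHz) 0.04734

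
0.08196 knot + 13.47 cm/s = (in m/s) 0.1769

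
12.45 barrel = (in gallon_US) 522.9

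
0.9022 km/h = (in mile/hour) 0.5606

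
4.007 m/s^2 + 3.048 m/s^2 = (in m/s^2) 7.055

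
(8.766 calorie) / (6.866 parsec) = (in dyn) 1.731e-11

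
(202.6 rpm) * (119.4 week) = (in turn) 2.438e+08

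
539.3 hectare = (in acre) 1333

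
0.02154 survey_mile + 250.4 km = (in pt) 7.099e+08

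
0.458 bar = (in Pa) 4.58e+04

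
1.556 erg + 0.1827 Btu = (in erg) 1.928e+09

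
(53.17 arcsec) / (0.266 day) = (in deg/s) 6.426e-07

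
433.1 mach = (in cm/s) 1.475e+07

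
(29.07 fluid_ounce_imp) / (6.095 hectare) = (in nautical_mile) 7.317e-12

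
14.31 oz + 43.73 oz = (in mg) 1.645e+06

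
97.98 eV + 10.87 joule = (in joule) 10.87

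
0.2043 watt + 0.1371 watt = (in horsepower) 0.0004578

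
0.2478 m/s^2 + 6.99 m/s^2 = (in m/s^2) 7.238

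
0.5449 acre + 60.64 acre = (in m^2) 2.476e+05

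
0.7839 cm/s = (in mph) 0.01754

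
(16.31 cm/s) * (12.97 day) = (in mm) 1.828e+08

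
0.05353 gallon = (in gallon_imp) 0.04457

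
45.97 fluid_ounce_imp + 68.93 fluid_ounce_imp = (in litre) 3.265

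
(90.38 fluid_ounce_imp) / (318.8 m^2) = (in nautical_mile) 4.349e-09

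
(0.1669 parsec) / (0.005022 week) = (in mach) 4.98e+09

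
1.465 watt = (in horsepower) 0.001965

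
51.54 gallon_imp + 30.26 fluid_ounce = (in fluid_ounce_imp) 8278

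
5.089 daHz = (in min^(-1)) 3053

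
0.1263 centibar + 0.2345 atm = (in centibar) 23.89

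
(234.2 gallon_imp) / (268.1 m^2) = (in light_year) 4.198e-19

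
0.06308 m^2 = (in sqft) 0.679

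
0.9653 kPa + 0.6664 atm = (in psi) 9.933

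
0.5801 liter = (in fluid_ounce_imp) 20.42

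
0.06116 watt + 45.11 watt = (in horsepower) 0.06058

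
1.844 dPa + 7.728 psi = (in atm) 0.5259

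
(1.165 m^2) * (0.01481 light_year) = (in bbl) 1.027e+15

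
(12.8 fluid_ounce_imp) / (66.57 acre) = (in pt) 3.827e-06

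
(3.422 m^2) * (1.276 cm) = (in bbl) 0.2746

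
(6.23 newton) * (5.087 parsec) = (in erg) 9.779e+24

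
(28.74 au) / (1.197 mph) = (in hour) 2.232e+09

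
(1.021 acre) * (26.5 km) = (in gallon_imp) 2.409e+10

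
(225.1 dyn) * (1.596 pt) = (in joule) 1.267e-06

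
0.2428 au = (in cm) 3.632e+12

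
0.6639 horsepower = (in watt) 495.1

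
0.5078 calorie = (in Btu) 0.002014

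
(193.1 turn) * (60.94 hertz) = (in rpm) 7.061e+05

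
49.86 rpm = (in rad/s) 5.221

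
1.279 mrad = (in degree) 0.07328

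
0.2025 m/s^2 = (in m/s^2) 0.2025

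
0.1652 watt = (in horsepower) 0.0002215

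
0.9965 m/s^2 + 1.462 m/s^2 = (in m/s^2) 2.458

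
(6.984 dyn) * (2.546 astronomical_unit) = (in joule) 2.66e+07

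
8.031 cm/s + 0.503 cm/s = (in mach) 0.0002506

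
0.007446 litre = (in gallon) 0.001967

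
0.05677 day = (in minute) 81.75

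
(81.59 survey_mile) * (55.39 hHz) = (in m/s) 7.273e+08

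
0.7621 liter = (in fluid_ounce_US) 25.77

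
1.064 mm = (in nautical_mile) 5.745e-07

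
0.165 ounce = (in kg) 0.004678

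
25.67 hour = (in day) 1.07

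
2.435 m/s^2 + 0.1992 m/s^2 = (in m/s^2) 2.634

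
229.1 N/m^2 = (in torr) 1.718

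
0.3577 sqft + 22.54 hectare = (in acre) 55.7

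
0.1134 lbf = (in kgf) 0.05144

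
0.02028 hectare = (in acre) 0.05011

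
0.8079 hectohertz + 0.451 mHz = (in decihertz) 807.9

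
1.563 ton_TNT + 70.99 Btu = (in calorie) 1.563e+09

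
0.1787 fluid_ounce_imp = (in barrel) 3.194e-05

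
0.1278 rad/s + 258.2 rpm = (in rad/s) 27.17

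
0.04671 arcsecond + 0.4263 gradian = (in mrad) 6.697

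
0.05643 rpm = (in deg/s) 0.3386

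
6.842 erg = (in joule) 6.842e-07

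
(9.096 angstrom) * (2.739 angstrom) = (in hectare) 2.491e-23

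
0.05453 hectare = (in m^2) 545.3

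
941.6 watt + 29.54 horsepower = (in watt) 2.297e+04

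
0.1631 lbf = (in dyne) 7.255e+04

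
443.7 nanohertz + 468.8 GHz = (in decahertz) 4.688e+10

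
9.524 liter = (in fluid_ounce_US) 322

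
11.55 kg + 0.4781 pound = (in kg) 11.77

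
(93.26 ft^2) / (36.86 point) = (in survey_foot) 2186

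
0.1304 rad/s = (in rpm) 1.245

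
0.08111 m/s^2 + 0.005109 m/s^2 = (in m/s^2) 0.08622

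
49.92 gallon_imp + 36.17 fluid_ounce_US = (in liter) 228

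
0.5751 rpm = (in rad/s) 0.06022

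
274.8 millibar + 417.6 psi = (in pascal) 2.907e+06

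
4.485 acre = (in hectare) 1.815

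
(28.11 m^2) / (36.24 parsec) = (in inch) 9.897e-16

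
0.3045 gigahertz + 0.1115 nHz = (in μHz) 3.045e+14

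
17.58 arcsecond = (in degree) 0.004883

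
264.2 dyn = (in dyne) 264.2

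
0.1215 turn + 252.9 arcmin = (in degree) 47.95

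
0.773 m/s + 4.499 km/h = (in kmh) 7.282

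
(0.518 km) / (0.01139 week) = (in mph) 0.1682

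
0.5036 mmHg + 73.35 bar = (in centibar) 7335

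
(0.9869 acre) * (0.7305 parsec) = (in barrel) 5.662e+20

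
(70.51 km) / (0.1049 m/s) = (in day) 7.78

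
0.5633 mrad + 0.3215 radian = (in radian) 0.3221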